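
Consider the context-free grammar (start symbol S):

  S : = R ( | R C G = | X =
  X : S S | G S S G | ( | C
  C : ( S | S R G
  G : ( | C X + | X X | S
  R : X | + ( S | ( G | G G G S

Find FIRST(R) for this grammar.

{ (, +, = }

From R : X: add FIRST(X) = { (, +, = }.
R : + ( S contributes {+}.
R : ( G contributes {(}.
From R : G G G S: add FIRST(G) = { (, +, = }.
Union: FIRST(R) = { (, +, = }.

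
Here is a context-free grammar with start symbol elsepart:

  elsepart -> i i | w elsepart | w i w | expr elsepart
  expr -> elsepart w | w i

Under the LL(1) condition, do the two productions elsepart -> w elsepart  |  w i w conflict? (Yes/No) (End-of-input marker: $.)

FIRST(w elsepart) = { w } and FIRST(w i w) = { w }.
Both contain w, so the two alternatives are not disjoint — LL(1) conflict.

Yes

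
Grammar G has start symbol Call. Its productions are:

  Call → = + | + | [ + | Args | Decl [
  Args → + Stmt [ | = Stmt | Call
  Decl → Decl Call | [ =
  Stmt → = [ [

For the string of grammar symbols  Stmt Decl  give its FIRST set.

{ = }

Add FIRST(Stmt) = { = }; Stmt is not nullable, stop.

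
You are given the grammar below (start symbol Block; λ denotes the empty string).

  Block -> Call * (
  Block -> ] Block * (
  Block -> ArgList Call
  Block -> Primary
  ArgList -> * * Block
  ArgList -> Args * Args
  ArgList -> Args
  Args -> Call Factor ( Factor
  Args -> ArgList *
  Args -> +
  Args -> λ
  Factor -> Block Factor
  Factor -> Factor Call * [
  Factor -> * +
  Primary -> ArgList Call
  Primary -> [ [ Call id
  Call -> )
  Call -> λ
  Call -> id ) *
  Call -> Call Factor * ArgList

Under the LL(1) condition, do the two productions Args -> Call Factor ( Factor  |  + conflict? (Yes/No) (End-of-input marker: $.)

FIRST(Call Factor ( Factor) = { ), *, +, [, ], id } and FIRST(+) = { + }.
Both contain +, so the two alternatives are not disjoint — LL(1) conflict.

Yes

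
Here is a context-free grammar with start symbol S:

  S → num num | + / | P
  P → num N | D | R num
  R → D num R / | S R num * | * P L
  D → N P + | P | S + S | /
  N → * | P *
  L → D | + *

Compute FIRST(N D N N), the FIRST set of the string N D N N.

Add FIRST(N) = { *, +, /, num }; N is not nullable, stop.

{ *, +, /, num }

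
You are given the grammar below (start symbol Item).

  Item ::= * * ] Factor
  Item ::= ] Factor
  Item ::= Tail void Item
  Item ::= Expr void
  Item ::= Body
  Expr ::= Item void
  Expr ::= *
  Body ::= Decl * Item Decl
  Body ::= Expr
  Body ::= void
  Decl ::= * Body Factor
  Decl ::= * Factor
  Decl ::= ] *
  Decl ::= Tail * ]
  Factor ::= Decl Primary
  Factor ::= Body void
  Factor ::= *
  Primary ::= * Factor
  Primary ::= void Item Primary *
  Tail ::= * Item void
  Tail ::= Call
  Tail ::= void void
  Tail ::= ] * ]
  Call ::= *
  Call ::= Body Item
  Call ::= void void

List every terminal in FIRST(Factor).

{ *, ], void }

From Factor ::= Decl Primary: add FIRST(Decl) = { *, ], void }.
From Factor ::= Body void: add FIRST(Body) = { *, ], void }.
Factor ::= * contributes {*}.
Union: FIRST(Factor) = { *, ], void }.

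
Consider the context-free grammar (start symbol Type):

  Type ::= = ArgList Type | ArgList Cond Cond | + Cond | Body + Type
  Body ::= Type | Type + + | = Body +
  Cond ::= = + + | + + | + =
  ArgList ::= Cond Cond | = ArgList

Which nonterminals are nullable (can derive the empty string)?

{ } (none)

No nonterminal has an empty production or an RHS whose symbols are all nullable.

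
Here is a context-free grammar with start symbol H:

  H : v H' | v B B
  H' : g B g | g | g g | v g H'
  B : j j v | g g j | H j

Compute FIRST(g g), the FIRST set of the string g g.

g is a terminal; add {g} and stop.

{ g }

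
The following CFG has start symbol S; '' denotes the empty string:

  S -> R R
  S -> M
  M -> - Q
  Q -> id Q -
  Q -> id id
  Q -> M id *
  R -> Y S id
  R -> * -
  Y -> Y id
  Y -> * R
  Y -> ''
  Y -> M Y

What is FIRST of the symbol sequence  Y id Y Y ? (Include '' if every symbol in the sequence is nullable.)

{ *, -, id }

Add FIRST(Y)\{''} = { *, -, id }; Y is nullable, continue.
id is a terminal; add {id} and stop.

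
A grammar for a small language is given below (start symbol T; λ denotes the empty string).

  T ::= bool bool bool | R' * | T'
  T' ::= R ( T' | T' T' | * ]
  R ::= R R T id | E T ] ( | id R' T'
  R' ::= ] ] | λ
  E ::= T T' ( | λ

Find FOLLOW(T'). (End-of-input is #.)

In T ::= T': T' is at the end, add FOLLOW(T) = { #, *, ], bool, id }.
In T' ::= R ( T': T' is at the end, add FOLLOW(T') = { #, (, *, ], bool, id }.
In T' ::= T' T': add FIRST(T') = { *, ], bool, id }.
In T' ::= T' T': T' is at the end, add FOLLOW(T') = { #, (, *, ], bool, id }.
In R ::= id R' T': T' is at the end, add FOLLOW(R) = { (, *, ], bool, id }.
In E ::= T T' (: add FIRST(() = { ( }.
Union: FOLLOW(T') = { #, (, *, ], bool, id }.

{ #, (, *, ], bool, id }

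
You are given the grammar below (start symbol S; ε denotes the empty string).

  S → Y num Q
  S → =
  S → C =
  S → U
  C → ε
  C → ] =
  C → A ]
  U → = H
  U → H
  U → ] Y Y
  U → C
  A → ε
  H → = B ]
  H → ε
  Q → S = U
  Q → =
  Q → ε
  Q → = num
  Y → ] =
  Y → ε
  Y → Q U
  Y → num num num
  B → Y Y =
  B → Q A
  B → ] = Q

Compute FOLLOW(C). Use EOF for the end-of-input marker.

{ EOF, =, ], num }

In S → C =: add FIRST(=) = { = }.
In U → C: C is at the end, add FOLLOW(U) = { EOF, =, ], num }.
Union: FOLLOW(C) = { EOF, =, ], num }.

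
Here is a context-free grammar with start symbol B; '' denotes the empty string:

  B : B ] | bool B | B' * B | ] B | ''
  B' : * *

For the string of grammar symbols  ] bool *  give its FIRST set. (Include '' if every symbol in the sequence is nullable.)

] is a terminal; add {]} and stop.

{ ] }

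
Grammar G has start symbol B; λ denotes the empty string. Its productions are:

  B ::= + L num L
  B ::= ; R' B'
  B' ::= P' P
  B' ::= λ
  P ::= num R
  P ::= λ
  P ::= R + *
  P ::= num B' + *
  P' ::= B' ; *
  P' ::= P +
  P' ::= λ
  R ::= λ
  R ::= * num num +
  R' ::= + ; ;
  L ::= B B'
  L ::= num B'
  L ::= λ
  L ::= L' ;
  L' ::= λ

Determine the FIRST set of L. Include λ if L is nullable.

From L ::= B B': add FIRST(B) = { +, ; }.
L ::= num B' contributes {num}.
L ::= λ contributes λ.
From L ::= L' ;: L' nullable, take FIRST(L') ∪ {;} = { ; }.
Union: FIRST(L) = { +, ;, num, λ }.

{ +, ;, num, λ }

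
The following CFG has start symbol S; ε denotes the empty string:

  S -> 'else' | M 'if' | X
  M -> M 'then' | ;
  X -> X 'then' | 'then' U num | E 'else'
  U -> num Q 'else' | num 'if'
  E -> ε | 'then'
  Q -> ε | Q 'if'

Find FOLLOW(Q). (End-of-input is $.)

{ 'else', 'if' }

In U -> num Q 'else': add FIRST('else') = { 'else' }.
In Q -> Q 'if': add FIRST('if') = { 'if' }.
Union: FOLLOW(Q) = { 'else', 'if' }.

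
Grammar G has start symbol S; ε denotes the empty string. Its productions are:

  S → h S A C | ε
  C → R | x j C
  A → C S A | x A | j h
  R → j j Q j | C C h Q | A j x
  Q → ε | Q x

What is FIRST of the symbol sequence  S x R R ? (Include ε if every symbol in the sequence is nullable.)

{ h, x }

Add FIRST(S)\{ε} = { h }; S is nullable, continue.
x is a terminal; add {x} and stop.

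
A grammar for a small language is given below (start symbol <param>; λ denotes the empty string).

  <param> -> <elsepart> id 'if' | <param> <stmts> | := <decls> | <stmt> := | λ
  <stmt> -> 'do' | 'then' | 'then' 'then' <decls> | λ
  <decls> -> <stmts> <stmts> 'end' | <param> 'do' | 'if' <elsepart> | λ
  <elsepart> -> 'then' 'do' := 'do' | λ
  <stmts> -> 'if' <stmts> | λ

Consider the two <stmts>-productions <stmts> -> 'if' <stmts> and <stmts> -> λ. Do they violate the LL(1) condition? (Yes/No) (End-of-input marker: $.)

FIRST('if' <stmts>) = { 'if' } and FIRST(λ) = { λ }.
The second alternative is nullable and FOLLOW(<stmts>) = { $, 'do', 'end', 'if' } shares 'if' with FIRST of the first — conflict.

Yes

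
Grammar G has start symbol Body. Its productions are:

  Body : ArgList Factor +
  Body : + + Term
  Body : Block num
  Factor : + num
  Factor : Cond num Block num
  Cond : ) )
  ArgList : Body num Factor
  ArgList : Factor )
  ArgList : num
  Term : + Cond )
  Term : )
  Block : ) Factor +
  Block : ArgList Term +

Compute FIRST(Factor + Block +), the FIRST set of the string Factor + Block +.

Add FIRST(Factor) = { ), + }; Factor is not nullable, stop.

{ ), + }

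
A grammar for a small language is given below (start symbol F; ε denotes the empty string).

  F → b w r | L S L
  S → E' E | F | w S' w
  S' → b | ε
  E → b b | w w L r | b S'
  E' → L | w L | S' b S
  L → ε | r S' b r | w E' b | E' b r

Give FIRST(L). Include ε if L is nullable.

{ b, r, w, ε }

L → ε contributes ε.
L → r S' b r contributes {r}.
L → w E' b contributes {w}.
From L → E' b r: E' nullable, take FIRST(E') ∪ {b} = { b, r, w }.
Union: FIRST(L) = { b, r, w, ε }.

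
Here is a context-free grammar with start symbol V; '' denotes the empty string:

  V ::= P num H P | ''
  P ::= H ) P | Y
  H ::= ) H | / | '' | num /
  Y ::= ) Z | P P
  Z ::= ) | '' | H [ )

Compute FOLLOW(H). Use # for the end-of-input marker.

{ ), /, [, num }

In V ::= P num H P: add FIRST(P) = { ), /, num }.
In P ::= H ) P: add FIRST() P) = { ) }.
In H ::= ) H: H is at the end, add FOLLOW(H) = { ), /, [, num }.
In Z ::= H [ ): add FIRST([ )) = { [ }.
Union: FOLLOW(H) = { ), /, [, num }.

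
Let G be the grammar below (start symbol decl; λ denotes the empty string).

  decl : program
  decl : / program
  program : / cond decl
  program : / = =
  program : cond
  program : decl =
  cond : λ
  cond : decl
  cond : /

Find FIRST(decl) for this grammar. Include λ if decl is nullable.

From decl : program: add FIRST(program) = { /, =, λ } (including λ since program is nullable).
decl : / program contributes {/}.
Union: FIRST(decl) = { /, =, λ }.

{ /, =, λ }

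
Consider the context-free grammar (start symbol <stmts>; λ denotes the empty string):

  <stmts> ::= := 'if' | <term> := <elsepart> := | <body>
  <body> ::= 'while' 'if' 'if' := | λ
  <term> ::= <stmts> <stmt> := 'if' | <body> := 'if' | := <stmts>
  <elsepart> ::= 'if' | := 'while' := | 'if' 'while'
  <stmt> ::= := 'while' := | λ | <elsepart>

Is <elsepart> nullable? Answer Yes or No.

No

Nullable nonterminals: <body>, <stmt>, <stmts>.
No production of <elsepart> has an RHS whose symbols are all nullable, so <elsepart> is not nullable.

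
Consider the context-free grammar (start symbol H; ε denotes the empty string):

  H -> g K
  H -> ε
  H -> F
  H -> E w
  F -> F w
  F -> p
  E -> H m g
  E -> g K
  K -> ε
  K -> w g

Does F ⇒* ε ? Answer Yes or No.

Nullable nonterminals: H, K.
No production of F has an RHS whose symbols are all nullable, so F is not nullable.

No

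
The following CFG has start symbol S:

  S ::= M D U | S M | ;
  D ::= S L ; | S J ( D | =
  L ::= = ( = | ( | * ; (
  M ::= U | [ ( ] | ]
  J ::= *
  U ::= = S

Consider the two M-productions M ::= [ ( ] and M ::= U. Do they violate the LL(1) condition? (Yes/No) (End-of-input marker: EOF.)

No

FIRST([ ( ]) = { [ } and FIRST(U) = { = }.
The FIRST sets are disjoint and neither alternative is nullable — no conflict.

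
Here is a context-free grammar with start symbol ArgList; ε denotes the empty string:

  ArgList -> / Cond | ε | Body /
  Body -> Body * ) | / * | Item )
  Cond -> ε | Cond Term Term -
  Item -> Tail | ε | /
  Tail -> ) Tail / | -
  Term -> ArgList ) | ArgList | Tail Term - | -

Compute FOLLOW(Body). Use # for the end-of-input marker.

In ArgList -> Body /: add FIRST(/) = { / }.
In Body -> Body * ): add FIRST(* )) = { * }.
Union: FOLLOW(Body) = { *, / }.

{ *, / }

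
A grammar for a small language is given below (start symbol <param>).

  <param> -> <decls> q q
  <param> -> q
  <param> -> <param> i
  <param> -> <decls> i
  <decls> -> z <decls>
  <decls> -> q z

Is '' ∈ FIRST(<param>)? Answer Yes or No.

No

No nonterminal in this grammar is nullable.
No production of <param> has an RHS whose symbols are all nullable, so <param> is not nullable.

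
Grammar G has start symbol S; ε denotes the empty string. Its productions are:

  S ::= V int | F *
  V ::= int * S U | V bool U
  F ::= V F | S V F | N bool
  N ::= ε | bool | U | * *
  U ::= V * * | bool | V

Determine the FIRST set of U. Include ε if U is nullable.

{ bool, int }

From U ::= V * *: add FIRST(V) = { int }.
U ::= bool contributes {bool}.
From U ::= V: add FIRST(V) = { int }.
Union: FIRST(U) = { bool, int }.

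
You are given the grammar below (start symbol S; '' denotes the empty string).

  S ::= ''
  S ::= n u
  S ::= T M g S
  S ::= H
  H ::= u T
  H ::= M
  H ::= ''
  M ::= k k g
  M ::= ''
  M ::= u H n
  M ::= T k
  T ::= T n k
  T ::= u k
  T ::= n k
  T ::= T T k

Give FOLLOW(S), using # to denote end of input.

{ # }

S is the start symbol, so # ∈ FOLLOW(S).
In S ::= T M g S: S is at the end, add FOLLOW(S) = { # }.
Union: FOLLOW(S) = { # }.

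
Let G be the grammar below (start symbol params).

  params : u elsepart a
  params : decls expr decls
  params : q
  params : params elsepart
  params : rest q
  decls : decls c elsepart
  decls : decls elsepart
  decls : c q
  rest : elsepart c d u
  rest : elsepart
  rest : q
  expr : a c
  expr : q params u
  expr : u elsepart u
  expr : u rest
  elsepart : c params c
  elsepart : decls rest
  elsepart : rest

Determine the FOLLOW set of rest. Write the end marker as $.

{ $, a, c, q, u }

In params : rest q: add FIRST(q) = { q }.
In expr : u rest: rest is at the end, add FOLLOW(expr) = { c }.
In elsepart : decls rest: rest is at the end, add FOLLOW(elsepart) = { $, a, c, q, u }.
In elsepart : rest: rest is at the end, add FOLLOW(elsepart) = { $, a, c, q, u }.
Union: FOLLOW(rest) = { $, a, c, q, u }.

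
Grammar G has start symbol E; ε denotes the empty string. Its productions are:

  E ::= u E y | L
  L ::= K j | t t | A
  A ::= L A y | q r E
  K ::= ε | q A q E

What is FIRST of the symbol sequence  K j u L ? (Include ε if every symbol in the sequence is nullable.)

{ j, q }

Add FIRST(K)\{ε} = { q }; K is nullable, continue.
j is a terminal; add {j} and stop.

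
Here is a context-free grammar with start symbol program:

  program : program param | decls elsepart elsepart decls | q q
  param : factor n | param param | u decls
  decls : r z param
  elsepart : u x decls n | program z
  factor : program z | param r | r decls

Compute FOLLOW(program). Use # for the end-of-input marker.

{ #, q, r, u, z }

program is the start symbol, so # ∈ FOLLOW(program).
In program : program param: add FIRST(param) = { q, r, u }.
In elsepart : program z: add FIRST(z) = { z }.
In factor : program z: add FIRST(z) = { z }.
Union: FOLLOW(program) = { #, q, r, u, z }.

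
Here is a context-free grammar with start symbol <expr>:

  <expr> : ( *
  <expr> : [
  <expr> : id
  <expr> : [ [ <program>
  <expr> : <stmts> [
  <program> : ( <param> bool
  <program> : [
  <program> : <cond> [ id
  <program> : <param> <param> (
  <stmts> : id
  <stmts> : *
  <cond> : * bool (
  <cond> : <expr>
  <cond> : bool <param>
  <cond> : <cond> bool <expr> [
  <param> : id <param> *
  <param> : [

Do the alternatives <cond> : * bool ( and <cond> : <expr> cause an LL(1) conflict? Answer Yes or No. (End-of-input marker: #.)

Yes

FIRST(* bool () = { * } and FIRST(<expr>) = { (, *, [, id }.
Both contain *, so the two alternatives are not disjoint — LL(1) conflict.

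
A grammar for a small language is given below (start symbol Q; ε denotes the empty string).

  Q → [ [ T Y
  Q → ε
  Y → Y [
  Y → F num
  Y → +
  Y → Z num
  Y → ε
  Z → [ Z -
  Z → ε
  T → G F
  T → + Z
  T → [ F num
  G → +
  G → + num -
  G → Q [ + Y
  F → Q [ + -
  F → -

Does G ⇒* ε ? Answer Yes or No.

No

Nullable nonterminals: Q, Y, Z.
No production of G has an RHS whose symbols are all nullable, so G is not nullable.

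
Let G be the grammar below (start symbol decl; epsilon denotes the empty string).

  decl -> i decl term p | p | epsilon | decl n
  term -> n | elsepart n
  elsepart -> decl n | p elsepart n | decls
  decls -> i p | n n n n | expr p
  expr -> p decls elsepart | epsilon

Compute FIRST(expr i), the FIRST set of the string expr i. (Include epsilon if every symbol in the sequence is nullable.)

{ i, p }

Add FIRST(expr)\{epsilon} = { p }; expr is nullable, continue.
i is a terminal; add {i} and stop.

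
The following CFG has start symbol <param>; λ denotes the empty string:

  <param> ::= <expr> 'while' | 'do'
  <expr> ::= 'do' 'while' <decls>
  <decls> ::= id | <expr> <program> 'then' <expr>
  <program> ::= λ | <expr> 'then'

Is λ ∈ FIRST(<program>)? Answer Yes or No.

Yes

<program> has an λ-production, so <program> ⇒ λ.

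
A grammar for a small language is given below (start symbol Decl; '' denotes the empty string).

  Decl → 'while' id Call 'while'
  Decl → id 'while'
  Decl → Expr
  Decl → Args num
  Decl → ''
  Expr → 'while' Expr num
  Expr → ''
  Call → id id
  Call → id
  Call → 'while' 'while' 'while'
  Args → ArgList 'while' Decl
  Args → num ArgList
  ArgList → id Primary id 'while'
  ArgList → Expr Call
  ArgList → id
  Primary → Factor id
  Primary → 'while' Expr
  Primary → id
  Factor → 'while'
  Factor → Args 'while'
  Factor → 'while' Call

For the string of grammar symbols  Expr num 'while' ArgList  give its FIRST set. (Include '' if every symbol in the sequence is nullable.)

{ 'while', num }

Add FIRST(Expr)\{''} = { 'while' }; Expr is nullable, continue.
num is a terminal; add {num} and stop.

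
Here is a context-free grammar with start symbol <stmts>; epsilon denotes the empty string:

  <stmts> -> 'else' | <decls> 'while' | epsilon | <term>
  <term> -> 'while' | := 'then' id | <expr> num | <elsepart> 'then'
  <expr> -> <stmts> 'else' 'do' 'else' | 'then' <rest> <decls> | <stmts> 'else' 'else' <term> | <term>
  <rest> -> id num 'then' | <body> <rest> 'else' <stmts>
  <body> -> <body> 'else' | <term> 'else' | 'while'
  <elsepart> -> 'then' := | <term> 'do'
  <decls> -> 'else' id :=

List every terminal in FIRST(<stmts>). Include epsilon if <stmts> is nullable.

<stmts> -> 'else' contributes {'else'}.
From <stmts> -> <decls> 'while': add FIRST(<decls>) = { 'else' }.
<stmts> -> epsilon contributes epsilon.
From <stmts> -> <term>: add FIRST(<term>) = { 'else', 'then', 'while', := }.
Union: FIRST(<stmts>) = { 'else', 'then', 'while', :=, epsilon }.

{ 'else', 'then', 'while', :=, epsilon }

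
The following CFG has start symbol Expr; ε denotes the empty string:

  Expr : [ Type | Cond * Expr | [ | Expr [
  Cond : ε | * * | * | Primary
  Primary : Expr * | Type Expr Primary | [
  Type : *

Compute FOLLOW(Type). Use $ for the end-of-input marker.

{ $, *, [ }

In Expr : [ Type: Type is at the end, add FOLLOW(Expr) = { $, *, [ }.
In Primary : Type Expr Primary: add FIRST(Expr Primary) = { *, [ }.
Union: FOLLOW(Type) = { $, *, [ }.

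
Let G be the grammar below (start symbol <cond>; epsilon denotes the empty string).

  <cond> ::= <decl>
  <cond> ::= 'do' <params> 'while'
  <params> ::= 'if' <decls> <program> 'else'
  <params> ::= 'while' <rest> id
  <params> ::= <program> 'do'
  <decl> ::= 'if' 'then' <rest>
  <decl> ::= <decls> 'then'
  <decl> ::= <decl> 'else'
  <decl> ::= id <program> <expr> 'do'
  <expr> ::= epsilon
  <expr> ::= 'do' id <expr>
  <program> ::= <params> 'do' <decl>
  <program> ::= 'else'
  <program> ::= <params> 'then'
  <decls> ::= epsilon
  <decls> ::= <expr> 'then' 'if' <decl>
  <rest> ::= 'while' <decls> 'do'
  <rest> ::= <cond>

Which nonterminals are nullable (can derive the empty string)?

Directly nullable (have an epsilon-production): <expr>, <decls>.
No other nonterminal has a production whose RHS symbols are all nullable.

{ <decls>, <expr> }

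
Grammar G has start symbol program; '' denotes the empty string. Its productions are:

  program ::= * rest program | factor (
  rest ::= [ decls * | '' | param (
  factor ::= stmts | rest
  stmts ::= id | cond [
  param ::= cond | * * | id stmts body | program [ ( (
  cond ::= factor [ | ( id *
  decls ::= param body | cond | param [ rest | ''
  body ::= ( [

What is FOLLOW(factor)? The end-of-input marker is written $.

In program ::= factor (: add FIRST(() = { ( }.
In cond ::= factor [: add FIRST([) = { [ }.
Union: FOLLOW(factor) = { (, [ }.

{ (, [ }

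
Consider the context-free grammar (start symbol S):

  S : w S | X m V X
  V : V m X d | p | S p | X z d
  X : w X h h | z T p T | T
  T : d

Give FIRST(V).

From V : V m X d: add FIRST(V) = { d, p, w, z }.
V : p contributes {p}.
From V : S p: add FIRST(S) = { d, w, z }.
From V : X z d: add FIRST(X) = { d, w, z }.
Union: FIRST(V) = { d, p, w, z }.

{ d, p, w, z }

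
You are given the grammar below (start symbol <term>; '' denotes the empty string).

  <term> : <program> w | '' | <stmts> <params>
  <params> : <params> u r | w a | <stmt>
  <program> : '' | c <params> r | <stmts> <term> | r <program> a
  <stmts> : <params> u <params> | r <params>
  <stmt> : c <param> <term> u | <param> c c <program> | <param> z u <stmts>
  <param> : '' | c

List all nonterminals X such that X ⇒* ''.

{ <param>, <program>, <term> }

Directly nullable (have an ''-production): <term>, <program>, <param>.
No other nonterminal has a production whose RHS symbols are all nullable.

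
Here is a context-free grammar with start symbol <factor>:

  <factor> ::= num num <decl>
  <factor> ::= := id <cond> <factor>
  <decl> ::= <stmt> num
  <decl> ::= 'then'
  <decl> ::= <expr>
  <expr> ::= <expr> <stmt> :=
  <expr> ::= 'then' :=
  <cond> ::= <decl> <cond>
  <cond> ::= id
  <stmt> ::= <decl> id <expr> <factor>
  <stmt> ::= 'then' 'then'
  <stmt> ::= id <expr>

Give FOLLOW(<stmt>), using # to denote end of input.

In <decl> ::= <stmt> num: add FIRST(num) = { num }.
In <expr> ::= <expr> <stmt> :=: add FIRST(:=) = { := }.
Union: FOLLOW(<stmt>) = { :=, num }.

{ :=, num }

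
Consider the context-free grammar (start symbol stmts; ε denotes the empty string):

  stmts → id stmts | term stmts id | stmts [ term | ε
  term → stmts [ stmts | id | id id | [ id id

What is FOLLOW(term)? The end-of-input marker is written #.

{ #, [, id }

In stmts → term stmts id: add FIRST(stmts id) = { [, id }.
In stmts → stmts [ term: term is at the end, add FOLLOW(stmts) = { #, [, id }.
Union: FOLLOW(term) = { #, [, id }.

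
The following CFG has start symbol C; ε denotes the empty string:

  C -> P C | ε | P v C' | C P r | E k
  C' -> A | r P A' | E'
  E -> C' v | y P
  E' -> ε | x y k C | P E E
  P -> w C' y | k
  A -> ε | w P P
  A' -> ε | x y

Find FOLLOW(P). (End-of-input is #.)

In C -> P C: add FIRST(C)\{ε} = { k, r, v, w, x, y }.
  Since C is nullable, also add FOLLOW(C) = { #, k, v, w, y }.
In C -> P v C': add FIRST(v C') = { v }.
In C -> C P r: add FIRST(r) = { r }.
In C' -> r P A': add FIRST(A')\{ε} = { x }.
  Since A' is nullable, also add FOLLOW(C') = { #, k, v, w, y }.
In E -> y P: P is at the end, add FOLLOW(E) = { #, k, r, v, w, x, y }.
In E' -> P E E: add FIRST(E E) = { k, r, v, w, x, y }.
In A -> w P P: add FIRST(P) = { k, w }.
In A -> w P P: P is at the end, add FOLLOW(A) = { #, k, v, w, y }.
Union: FOLLOW(P) = { #, k, r, v, w, x, y }.

{ #, k, r, v, w, x, y }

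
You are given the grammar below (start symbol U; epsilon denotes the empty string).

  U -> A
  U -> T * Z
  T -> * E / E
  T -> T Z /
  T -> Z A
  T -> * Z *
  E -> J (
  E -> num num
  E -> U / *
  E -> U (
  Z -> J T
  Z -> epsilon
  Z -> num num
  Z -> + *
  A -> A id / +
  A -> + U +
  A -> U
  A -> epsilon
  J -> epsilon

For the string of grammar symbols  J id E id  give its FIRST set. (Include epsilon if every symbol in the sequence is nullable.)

Add FIRST(J)\{epsilon} = {  }; J is nullable, continue.
id is a terminal; add {id} and stop.

{ id }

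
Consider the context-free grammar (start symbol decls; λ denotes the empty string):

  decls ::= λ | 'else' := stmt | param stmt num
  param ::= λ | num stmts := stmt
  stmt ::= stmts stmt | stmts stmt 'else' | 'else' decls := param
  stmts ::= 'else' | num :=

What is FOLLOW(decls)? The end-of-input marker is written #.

decls is the start symbol, so # ∈ FOLLOW(decls).
In stmt ::= 'else' decls := param: add FIRST(:= param) = { := }.
Union: FOLLOW(decls) = { #, := }.

{ #, := }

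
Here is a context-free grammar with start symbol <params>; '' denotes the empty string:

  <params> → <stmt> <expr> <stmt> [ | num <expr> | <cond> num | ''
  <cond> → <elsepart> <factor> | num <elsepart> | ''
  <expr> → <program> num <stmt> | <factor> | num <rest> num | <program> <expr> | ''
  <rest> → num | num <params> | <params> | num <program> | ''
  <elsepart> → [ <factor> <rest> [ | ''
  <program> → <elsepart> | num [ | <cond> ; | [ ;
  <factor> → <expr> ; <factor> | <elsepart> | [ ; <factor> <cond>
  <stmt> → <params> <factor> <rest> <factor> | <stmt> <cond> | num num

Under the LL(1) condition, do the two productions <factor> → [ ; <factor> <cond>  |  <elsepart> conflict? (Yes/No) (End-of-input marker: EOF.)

Yes

FIRST([ ; <factor> <cond>) = { [ } and FIRST(<elsepart>) = { [, '' }.
Both contain [, so the two alternatives are not disjoint — LL(1) conflict.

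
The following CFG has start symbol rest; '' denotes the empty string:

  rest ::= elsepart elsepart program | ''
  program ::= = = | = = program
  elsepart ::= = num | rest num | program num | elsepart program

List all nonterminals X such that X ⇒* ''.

Directly nullable (have an ''-production): rest.
No other nonterminal has a production whose RHS symbols are all nullable.

{ rest }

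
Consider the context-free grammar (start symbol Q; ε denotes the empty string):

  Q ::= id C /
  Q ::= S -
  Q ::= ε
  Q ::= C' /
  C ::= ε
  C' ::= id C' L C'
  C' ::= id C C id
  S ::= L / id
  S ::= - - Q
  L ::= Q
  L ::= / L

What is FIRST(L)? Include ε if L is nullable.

{ -, /, id, ε }

From L ::= Q: add FIRST(Q) = { -, /, id, ε } (including ε since Q is nullable).
L ::= / L contributes {/}.
Union: FIRST(L) = { -, /, id, ε }.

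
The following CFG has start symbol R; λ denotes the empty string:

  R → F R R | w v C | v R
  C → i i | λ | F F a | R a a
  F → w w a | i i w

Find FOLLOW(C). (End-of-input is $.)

{ $, a, i, v, w }

In R → w v C: C is at the end, add FOLLOW(R) = { $, a, i, v, w }.
Union: FOLLOW(C) = { $, a, i, v, w }.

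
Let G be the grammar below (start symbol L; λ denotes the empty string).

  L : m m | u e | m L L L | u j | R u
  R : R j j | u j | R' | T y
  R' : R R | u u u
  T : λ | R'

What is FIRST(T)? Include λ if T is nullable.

{ u, y, λ }

T : λ contributes λ.
From T : R': add FIRST(R') = { u, y }.
Union: FIRST(T) = { u, y, λ }.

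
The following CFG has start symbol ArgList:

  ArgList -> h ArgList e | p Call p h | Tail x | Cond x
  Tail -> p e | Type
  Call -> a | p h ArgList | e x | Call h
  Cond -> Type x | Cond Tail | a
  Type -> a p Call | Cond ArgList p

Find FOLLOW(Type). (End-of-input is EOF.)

{ a, h, p, x }

In Tail -> Type: Type is at the end, add FOLLOW(Tail) = { a, h, p, x }.
In Cond -> Type x: add FIRST(x) = { x }.
Union: FOLLOW(Type) = { a, h, p, x }.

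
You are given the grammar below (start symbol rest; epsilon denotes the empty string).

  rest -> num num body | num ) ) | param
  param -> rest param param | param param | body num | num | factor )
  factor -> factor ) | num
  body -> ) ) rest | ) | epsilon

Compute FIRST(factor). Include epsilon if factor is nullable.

From factor -> factor ): add FIRST(factor) = { num }.
factor -> num contributes {num}.
Union: FIRST(factor) = { num }.

{ num }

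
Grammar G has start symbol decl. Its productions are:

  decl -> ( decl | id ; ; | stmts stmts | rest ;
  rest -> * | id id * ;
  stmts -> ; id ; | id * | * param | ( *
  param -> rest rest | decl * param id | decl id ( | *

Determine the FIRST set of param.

{ (, *, ;, id }

From param -> rest rest: add FIRST(rest) = { *, id }.
From param -> decl * param id: add FIRST(decl) = { (, *, ;, id }.
From param -> decl id (: add FIRST(decl) = { (, *, ;, id }.
param -> * contributes {*}.
Union: FIRST(param) = { (, *, ;, id }.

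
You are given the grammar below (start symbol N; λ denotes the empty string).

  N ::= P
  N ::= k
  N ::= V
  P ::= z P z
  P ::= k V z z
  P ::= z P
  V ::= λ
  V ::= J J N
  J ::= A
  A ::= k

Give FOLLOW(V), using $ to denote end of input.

{ $, z }

In N ::= V: V is at the end, add FOLLOW(N) = { $, z }.
In P ::= k V z z: add FIRST(z z) = { z }.
Union: FOLLOW(V) = { $, z }.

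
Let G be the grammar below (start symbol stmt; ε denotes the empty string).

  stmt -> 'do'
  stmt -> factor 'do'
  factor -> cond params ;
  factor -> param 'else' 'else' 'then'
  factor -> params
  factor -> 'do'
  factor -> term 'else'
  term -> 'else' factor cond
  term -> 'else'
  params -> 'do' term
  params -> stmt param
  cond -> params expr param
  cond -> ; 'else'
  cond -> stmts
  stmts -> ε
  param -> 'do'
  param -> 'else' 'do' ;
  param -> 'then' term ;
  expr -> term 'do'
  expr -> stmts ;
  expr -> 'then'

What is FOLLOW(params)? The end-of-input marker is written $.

In factor -> cond params ;: add FIRST(;) = { ; }.
In factor -> params: params is at the end, add FOLLOW(factor) = { 'do', 'else', 'then', ; }.
In cond -> params expr param: add FIRST(expr param) = { 'else', 'then', ; }.
Union: FOLLOW(params) = { 'do', 'else', 'then', ; }.

{ 'do', 'else', 'then', ; }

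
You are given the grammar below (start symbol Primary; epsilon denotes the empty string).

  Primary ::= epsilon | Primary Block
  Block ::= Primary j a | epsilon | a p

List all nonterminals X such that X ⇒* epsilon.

Directly nullable (have an epsilon-production): Primary, Block.

{ Block, Primary }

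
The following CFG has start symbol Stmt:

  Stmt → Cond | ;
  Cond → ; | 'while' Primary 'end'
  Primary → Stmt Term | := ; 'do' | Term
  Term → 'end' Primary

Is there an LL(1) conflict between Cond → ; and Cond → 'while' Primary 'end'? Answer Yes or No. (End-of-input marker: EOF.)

FIRST(;) = { ; } and FIRST('while' Primary 'end') = { 'while' }.
The FIRST sets are disjoint and neither alternative is nullable — no conflict.

No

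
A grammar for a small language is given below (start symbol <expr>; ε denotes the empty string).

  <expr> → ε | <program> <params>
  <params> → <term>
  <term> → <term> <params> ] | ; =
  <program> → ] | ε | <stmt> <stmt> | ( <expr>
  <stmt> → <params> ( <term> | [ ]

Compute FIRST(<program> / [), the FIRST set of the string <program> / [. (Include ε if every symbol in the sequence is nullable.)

{ (, /, ;, [, ] }

Add FIRST(<program>)\{ε} = { (, ;, [, ] }; <program> is nullable, continue.
/ is a terminal; add {/} and stop.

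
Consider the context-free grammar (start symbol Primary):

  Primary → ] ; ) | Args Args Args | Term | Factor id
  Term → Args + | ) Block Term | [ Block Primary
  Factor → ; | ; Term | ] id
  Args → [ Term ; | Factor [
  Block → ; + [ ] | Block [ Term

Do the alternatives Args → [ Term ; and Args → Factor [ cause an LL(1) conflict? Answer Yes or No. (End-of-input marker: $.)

FIRST([ Term ;) = { [ } and FIRST(Factor [) = { ;, ] }.
The FIRST sets are disjoint and neither alternative is nullable — no conflict.

No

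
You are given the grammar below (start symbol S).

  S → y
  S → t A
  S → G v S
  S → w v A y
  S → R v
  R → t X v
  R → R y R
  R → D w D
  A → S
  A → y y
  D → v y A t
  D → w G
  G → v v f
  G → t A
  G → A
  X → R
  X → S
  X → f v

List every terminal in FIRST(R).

R → t X v contributes {t}.
From R → R y R: add FIRST(R) = { t, v, w }.
From R → D w D: add FIRST(D) = { v, w }.
Union: FIRST(R) = { t, v, w }.

{ t, v, w }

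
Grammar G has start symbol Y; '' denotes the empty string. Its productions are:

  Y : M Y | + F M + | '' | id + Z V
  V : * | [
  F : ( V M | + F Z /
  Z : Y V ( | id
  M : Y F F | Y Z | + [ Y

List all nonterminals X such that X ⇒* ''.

{ Y }

Directly nullable (have an ''-production): Y.
No other nonterminal has a production whose RHS symbols are all nullable.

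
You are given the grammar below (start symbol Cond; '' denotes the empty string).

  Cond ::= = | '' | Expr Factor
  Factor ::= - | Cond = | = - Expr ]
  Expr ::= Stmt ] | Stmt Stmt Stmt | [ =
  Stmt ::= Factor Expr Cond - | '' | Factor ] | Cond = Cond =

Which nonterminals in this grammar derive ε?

Directly nullable (have an ''-production): Cond, Stmt.
Expr ::= Stmt Stmt Stmt with every symbol nullable, so Expr is nullable.
No other nonterminal has a production whose RHS symbols are all nullable.

{ Cond, Expr, Stmt }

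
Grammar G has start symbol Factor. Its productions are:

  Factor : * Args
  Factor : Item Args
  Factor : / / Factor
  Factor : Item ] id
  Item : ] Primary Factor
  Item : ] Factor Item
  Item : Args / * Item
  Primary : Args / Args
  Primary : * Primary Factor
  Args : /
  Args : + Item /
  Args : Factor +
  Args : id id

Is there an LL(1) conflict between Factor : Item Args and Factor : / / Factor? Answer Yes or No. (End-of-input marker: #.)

Yes

FIRST(Item Args) = { *, +, /, ], id } and FIRST(/ / Factor) = { / }.
Both contain /, so the two alternatives are not disjoint — LL(1) conflict.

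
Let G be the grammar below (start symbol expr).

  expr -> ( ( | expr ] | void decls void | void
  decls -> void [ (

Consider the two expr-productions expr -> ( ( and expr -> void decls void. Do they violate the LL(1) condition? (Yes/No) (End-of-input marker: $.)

No

FIRST(( () = { ( } and FIRST(void decls void) = { void }.
The FIRST sets are disjoint and neither alternative is nullable — no conflict.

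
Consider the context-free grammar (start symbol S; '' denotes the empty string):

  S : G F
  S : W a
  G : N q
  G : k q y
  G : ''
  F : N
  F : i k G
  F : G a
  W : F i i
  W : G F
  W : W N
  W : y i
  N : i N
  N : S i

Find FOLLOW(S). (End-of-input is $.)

S is the start symbol, so $ ∈ FOLLOW(S).
In N : S i: add FIRST(i) = { i }.
Union: FOLLOW(S) = { $, i }.

{ $, i }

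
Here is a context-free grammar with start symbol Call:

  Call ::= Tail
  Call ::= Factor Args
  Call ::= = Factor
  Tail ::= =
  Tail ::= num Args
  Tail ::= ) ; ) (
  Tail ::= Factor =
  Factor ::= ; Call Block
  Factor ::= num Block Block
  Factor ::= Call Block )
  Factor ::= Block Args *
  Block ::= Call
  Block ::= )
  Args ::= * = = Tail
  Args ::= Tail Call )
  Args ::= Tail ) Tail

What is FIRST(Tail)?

{ ), ;, =, num }

Tail ::= = contributes {=}.
Tail ::= num Args contributes {num}.
Tail ::= ) ; ) ( contributes {)}.
From Tail ::= Factor =: add FIRST(Factor) = { ), ;, =, num }.
Union: FIRST(Tail) = { ), ;, =, num }.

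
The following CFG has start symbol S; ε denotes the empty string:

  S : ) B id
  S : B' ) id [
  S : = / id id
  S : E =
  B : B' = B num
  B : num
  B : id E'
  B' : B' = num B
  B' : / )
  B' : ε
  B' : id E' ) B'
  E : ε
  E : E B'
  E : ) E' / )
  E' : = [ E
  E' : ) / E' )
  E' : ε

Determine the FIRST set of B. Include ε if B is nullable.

{ /, =, id, num }

From B : B' = B num: B' nullable, take FIRST(B') ∪ {=} = { /, =, id }.
B : num contributes {num}.
B : id E' contributes {id}.
Union: FIRST(B) = { /, =, id, num }.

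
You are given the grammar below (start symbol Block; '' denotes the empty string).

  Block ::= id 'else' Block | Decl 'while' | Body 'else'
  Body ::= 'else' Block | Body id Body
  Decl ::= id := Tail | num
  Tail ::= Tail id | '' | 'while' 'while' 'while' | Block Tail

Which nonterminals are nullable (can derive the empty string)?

Directly nullable (have an ''-production): Tail.
No other nonterminal has a production whose RHS symbols are all nullable.

{ Tail }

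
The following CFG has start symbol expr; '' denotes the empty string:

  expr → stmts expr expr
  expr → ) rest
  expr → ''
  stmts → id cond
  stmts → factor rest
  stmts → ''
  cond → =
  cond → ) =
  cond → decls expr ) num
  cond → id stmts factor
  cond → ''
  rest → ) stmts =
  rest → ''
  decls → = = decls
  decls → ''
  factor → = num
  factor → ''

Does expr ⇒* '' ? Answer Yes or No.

Yes

expr has an ''-production, so expr ⇒ ''.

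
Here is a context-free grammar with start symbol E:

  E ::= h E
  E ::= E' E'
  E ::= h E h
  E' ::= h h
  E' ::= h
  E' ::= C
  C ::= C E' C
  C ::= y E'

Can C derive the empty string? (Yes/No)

No nonterminal in this grammar is nullable.
No production of C has an RHS whose symbols are all nullable, so C is not nullable.

No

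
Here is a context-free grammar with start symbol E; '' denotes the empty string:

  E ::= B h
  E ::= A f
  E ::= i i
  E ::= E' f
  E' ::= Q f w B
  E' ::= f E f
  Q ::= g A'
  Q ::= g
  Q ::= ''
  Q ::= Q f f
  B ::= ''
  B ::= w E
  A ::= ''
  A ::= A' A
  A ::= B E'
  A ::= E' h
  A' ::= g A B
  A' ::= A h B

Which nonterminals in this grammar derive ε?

{ A, B, Q }

Directly nullable (have an ''-production): Q, B, A.
No other nonterminal has a production whose RHS symbols are all nullable.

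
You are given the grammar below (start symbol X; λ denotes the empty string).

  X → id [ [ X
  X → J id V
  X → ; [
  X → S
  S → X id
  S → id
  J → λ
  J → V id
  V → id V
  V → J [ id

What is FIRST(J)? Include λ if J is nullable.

J → λ contributes λ.
From J → V id: add FIRST(V) = { [, id }.
Union: FIRST(J) = { [, id, λ }.

{ [, id, λ }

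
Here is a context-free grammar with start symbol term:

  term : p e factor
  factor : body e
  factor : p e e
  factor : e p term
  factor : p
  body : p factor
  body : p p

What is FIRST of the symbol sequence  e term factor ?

{ e }

e is a terminal; add {e} and stop.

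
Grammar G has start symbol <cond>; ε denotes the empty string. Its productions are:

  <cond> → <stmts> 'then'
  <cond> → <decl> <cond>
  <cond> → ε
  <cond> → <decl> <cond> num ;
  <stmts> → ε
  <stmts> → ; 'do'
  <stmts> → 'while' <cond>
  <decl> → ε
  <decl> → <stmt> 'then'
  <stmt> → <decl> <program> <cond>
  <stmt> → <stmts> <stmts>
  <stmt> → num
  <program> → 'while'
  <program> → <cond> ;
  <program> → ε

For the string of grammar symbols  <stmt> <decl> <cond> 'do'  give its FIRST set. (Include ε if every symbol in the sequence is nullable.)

{ 'do', 'then', 'while', ;, num }

Add FIRST(<stmt>)\{ε} = { 'then', 'while', ;, num }; <stmt> is nullable, continue.
Add FIRST(<decl>)\{ε} = { 'then', 'while', ;, num }; <decl> is nullable, continue.
Add FIRST(<cond>)\{ε} = { 'then', 'while', ;, num }; <cond> is nullable, continue.
'do' is a terminal; add {'do'} and stop.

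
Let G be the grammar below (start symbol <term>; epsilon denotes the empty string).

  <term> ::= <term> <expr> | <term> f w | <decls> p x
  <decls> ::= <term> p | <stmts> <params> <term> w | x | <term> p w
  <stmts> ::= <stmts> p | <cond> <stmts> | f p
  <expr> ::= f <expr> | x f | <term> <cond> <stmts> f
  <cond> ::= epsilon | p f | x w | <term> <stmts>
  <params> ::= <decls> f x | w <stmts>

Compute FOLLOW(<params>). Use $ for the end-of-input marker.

In <decls> ::= <stmts> <params> <term> w: add FIRST(<term> w) = { f, p, x }.
Union: FOLLOW(<params>) = { f, p, x }.

{ f, p, x }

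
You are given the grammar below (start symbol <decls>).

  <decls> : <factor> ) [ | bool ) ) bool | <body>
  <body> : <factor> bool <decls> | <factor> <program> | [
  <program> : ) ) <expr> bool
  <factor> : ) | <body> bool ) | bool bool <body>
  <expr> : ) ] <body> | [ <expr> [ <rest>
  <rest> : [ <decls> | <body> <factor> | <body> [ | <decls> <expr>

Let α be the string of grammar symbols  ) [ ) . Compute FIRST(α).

{ ) }

) is a terminal; add {)} and stop.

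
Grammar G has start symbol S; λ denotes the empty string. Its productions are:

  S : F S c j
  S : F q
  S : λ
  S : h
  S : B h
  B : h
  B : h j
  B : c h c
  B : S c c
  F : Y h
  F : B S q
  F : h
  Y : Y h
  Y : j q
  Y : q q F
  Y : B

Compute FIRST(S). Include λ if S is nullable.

From S : F S c j: add FIRST(F) = { c, h, j, q }.
From S : F q: add FIRST(F) = { c, h, j, q }.
S : λ contributes λ.
S : h contributes {h}.
From S : B h: add FIRST(B) = { c, h, j, q }.
Union: FIRST(S) = { c, h, j, q, λ }.

{ c, h, j, q, λ }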